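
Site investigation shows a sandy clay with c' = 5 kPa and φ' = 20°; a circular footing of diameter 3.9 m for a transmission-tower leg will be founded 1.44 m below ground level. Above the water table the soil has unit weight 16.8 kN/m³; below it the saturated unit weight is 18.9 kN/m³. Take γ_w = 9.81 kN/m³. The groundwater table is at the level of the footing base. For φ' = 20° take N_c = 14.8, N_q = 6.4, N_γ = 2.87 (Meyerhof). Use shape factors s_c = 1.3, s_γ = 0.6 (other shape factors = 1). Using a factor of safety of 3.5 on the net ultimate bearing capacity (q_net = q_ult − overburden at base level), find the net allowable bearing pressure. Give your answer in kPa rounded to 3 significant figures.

q_all(net) ≈ 73.5 kPa

q = γ·D_f = 16.8 × 1.44 = 24.192 kPa.
For the ½γBN_γ term take γ' = 18.9 − 9.81 = 9.09 kN/m³ (soil below base is submerged).
c·N_c·s_c = 5 × 14.8 × 1.3 = 96.2 kPa
q·N_q = 24.192 × 6.4 = 154.83 kPa
0.5·γ·B·N_γ·s_γ = 0.5 × 9.09 × 3.9 × 2.87 × 0.6 = 30.523 kPa
q_ult = 96.2 + 154.83 + 30.523 = 281.55 kPa.
q_net = 281.55 − 24.192 = 257.36 kPa.
q_all(net) = 257.36 / 3.5 = 73.531 kPa.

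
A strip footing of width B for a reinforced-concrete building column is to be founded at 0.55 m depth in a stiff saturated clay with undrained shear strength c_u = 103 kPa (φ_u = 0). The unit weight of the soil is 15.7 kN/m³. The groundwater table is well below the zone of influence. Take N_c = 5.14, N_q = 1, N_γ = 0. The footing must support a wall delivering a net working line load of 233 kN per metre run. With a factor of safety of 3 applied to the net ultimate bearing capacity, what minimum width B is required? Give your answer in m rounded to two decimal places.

Effective surcharge at the founding depth q = γ·D_f = 15.7 × 0.55 = 8.635 kPa.
q_ult = c·N_c + q·N_q
     = 103 × 5.14 + 8.635 × 1
     = 529.42 + 8.635 = 538.05 kPa.
For φ = 0 the ½γBN_γ term vanishes, so q_ult is independent of B. q_net = 538.05 − 8.635 = 529.42 kPa; q_all(net) = 529.42/3 = 176.47 kPa.
Required width B = w / q_all(net) = 233 / 176.47 = 1.32 m.

B = 1.32 m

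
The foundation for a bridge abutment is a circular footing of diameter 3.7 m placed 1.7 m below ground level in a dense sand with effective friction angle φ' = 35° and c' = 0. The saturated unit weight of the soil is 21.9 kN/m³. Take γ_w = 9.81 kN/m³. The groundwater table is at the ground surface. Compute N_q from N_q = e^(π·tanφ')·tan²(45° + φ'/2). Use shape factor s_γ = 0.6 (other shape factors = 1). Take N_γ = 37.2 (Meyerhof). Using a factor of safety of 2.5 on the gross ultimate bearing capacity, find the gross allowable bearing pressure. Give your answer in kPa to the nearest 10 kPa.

q_all ≈ 470 kPa

N_q = e^(π·tan35°)·tan²(62.5°) = 33.3.
Water table at ground surface, so effective unit weight γ' = 21.9 − 9.81 = 12.09 kN/m³ is used throughout; overburden q = 12.09 × 1.7 = 20.553 kPa; the same γ' applies in the ½γBN_γ term.
Surcharge term q·N_q = 20.553 × 33.296 = 684.33 kPa; self-weight term 0.5·γ·B·N_γ·s_γ = 0.5 × 12.09 × 3.7 × 37.2 × 0.6 = 499.22 kPa.
q_ult = 684.33 + 499.22 = 1183.6 kPa.
q_all = 1183.6 / 2.5 = 473.42 kPa.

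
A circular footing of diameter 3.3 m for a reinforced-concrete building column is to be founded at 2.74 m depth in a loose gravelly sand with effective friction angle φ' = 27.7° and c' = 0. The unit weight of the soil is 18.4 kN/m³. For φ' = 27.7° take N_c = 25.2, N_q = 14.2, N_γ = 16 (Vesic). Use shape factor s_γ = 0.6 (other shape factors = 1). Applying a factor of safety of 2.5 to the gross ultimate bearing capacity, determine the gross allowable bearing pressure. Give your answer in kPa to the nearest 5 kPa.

q = γ·D_f = 18.4 × 2.74 = 50.416 kPa.
q·N_q = 50.416 × 14.2 = 715.91 kPa
0.5·γ·B·N_γ·s_γ = 0.5 × 18.4 × 3.3 × 16 × 0.6 = 291.46 kPa
q_ult = 715.91 + 291.46 = 1007.4 kPa.
q_all = q_ult / FS = 1007.4 / 2.5 = 402.95 kPa.

q_all ≈ 405 kPa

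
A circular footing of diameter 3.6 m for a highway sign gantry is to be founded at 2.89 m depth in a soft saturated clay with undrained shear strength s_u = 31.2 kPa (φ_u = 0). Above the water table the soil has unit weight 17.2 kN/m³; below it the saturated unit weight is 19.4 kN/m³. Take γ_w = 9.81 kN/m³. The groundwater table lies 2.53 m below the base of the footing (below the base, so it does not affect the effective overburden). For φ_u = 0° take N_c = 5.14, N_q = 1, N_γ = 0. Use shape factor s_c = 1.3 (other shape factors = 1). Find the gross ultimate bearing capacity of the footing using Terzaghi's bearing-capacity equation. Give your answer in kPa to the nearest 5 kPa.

Effective surcharge at the founding depth q = γ·D_f = 17.2 × 2.89 = 49.708 kPa.
q_ult = c·N_c·s_c + q·N_q
     = 31.2 × 5.14 × 1.3 + 49.708 × 1
     = 208.48 + 49.708 = 258.19 kPa.

q_ult ≈ 260 kPa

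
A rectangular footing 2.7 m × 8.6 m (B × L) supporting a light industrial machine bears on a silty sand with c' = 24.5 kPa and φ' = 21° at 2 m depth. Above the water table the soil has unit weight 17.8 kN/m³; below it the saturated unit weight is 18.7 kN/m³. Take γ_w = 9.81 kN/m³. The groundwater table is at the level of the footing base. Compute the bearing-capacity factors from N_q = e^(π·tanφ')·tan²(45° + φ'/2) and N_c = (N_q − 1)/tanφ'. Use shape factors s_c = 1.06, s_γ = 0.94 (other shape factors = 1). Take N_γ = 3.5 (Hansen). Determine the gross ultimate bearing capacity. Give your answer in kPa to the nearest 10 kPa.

q_ult ≈ 700 kPa

tan21° = 0.3839, so N_q = e^(π×0.3839)·tan²(55.5°) = 3.34 × 2.117 = 7.07.
N_c = (7.07 − 1)/tan21° = 15.81.
Overburden at base level: q = 17.8 × 2 = 35.6 kPa.
Below the base the soil is submerged, so the ½γBN_γ term uses γ' = 18.7 − 9.81 = 8.89 kN/m³.
Cohesion term c·N_c·s_c = 24.5 × 15.815 × 1.06 = 410.71 kPa; surcharge term q·N_q = 35.6 × 7.0708 = 251.72 kPa; self-weight term 0.5·γ·B·N_γ·s_γ = 0.5 × 8.89 × 2.7 × 3.5 × 0.94 = 39.485 kPa.
q_ult = 410.71 + 251.72 + 39.485 = 701.92 kPa.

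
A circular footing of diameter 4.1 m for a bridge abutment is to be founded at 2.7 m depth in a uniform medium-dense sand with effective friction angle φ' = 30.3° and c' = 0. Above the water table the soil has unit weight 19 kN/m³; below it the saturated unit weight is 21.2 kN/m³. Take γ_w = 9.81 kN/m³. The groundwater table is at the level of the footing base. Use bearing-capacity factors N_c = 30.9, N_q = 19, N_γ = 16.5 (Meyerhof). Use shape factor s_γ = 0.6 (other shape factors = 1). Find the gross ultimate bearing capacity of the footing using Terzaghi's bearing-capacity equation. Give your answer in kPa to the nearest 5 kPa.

Overburden at base level: q = 19 × 2.7 = 51.3 kPa.
Below the base the soil is submerged, so the ½γBN_γ term uses γ' = 21.2 − 9.81 = 11.39 kN/m³.
Surcharge term q·N_q = 51.3 × 19 = 974.7 kPa; self-weight term 0.5·γ·B·N_γ·s_γ = 0.5 × 11.39 × 4.1 × 16.5 × 0.6 = 231.16 kPa.
q_ult = 974.7 + 231.16 = 1205.9 kPa.

q_ult ≈ 1205 kPa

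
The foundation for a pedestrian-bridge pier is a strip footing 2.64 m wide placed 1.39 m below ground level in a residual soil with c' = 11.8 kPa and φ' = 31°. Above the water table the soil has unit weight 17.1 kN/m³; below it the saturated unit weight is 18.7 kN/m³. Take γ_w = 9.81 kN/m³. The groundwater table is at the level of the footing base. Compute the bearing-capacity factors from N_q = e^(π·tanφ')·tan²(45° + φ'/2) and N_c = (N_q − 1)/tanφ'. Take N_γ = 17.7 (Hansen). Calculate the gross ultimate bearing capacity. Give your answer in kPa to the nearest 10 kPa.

tan31° = 0.6009, so N_q = e^(π×0.6009)·tan²(60.5°) = 6.604 × 3.124 = 20.63.
N_c = (20.63 − 1)/tan31° = 32.67.
Overburden at base level: q = 17.1 × 1.39 = 23.769 kPa.
Below the base the soil is submerged, so the ½γBN_γ term uses γ' = 18.7 − 9.81 = 8.89 kN/m³.
Cohesion term c·N_c = 11.8 × 32.671 = 385.52 kPa; surcharge term q·N_q = 23.769 × 20.631 = 490.37 kPa; self-weight term 0.5·γ·B·N_γ = 0.5 × 8.89 × 2.64 × 17.7 = 207.71 kPa.
q_ult = 385.52 + 490.37 + 207.71 = 1083.6 kPa.

q_ult ≈ 1080 kPa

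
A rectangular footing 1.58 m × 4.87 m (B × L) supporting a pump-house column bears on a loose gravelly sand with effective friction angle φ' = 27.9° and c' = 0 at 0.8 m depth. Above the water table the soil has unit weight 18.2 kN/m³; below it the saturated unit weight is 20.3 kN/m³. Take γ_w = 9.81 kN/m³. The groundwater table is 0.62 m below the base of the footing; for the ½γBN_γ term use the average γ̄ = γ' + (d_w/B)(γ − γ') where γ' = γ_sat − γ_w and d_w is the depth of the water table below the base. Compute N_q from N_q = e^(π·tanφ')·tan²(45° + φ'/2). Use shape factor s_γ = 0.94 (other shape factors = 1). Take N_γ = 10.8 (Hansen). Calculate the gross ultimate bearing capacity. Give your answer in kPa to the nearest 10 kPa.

q_ult ≈ 320 kPa

tan27.9° = 0.5295, so N_q = e^(π×0.5295)·tan²(58.95°) = 5.277 × 2.759 = 14.56.
q = γ·D_f = 18.2 × 0.8 = 14.56 kPa.
γ' = 10.49 kN/m³; averaging over the depth B below the base, γ̄ = γ' + (d_w/B)(γ − γ') = 13.515 kN/m³.
q·N_q = 14.56 × 14.559 = 211.98 kPa
0.5·γ·B·N_γ·s_γ = 0.5 × 13.515 × 1.58 × 10.8 × 0.94 = 108.39 kPa
q_ult = 211.98 + 108.39 = 320.38 kPa.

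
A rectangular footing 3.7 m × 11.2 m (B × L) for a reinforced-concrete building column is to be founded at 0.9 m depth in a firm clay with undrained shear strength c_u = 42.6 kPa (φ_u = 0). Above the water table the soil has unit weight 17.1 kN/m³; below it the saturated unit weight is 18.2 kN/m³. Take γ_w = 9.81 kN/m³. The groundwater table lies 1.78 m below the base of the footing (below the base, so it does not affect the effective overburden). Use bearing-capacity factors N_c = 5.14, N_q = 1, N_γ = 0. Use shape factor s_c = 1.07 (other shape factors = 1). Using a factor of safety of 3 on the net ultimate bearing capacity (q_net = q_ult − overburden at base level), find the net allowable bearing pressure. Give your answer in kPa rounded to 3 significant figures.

Effective surcharge at the founding depth q = γ·D_f = 17.1 × 0.9 = 15.39 kPa.
q_ult = c·N_c·s_c + q·N_q
     = 42.6 × 5.14 × 1.07 + 15.39 × 1
     = 234.29 + 15.39 = 249.68 kPa.
q_net = 249.68 − 15.39 = 234.29 kPa.
q_all(net) = 234.29 / 3 = 78.097 kPa.

q_all(net) ≈ 78.1 kPa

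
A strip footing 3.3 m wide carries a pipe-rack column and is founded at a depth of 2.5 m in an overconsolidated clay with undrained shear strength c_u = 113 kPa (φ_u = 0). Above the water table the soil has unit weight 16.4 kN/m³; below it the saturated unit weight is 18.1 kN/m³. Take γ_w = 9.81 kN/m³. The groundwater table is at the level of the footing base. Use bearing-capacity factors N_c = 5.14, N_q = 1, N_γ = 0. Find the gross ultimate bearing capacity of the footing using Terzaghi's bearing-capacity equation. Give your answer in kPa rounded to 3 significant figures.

q_ult ≈ 622 kPa

q = γ·D_f = 16.4 × 2.5 = 41 kPa.
c·N_c = 113 × 5.14 = 580.82 kPa
q·N_q = 41 × 1 = 41 kPa
q_ult = 580.82 + 41 = 621.82 kPa.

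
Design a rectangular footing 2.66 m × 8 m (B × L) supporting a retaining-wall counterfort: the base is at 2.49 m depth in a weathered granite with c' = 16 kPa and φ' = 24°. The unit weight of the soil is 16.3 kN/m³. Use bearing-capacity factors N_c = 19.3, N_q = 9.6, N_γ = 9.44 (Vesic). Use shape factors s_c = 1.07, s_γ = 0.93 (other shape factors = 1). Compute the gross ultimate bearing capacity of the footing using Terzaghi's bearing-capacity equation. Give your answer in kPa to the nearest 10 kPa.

q = γ·D_f = 16.3 × 2.49 = 40.587 kPa.
c·N_c·s_c = 16 × 19.3 × 1.07 = 330.42 kPa
q·N_q = 40.587 × 9.6 = 389.64 kPa
0.5·γ·B·N_γ·s_γ = 0.5 × 16.3 × 2.66 × 9.44 × 0.93 = 190.32 kPa
q_ult = 330.42 + 389.64 + 190.32 = 910.38 kPa.

q_ult ≈ 910 kPa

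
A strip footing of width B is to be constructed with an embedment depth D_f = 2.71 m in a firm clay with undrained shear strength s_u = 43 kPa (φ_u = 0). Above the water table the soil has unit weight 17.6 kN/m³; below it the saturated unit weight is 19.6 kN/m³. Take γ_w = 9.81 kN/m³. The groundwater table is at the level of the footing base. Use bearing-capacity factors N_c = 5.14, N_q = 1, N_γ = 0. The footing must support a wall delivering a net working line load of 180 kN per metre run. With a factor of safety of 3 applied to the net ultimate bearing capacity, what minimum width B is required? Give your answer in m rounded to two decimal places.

q = γ·D_f = 17.6 × 2.71 = 47.696 kPa.
c·N_c = 43 × 5.14 = 221.02 kPa
q·N_q = 47.696 × 1 = 47.696 kPa
q_ult = 221.02 + 47.696 = 268.72 kPa.
For φ = 0 the ½γBN_γ term vanishes, so q_ult is independent of B. q_net = 268.72 − 47.696 = 221.02 kPa; q_all(net) = 221.02/3 = 73.673 kPa.
Required width B = w / q_all(net) = 180 / 73.673 = 2.443 m.

B = 2.44 m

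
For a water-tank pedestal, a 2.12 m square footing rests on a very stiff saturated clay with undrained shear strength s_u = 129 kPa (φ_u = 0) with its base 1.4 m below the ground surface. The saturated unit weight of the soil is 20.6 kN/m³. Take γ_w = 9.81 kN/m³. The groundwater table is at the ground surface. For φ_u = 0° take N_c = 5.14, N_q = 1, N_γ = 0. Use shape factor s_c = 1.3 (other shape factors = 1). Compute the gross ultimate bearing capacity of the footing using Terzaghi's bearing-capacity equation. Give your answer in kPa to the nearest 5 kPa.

With the water table at the surface the whole profile is submerged: γ' = 20.6 − 9.81 = 10.79 kN/m³, so q = γ'·D_f = 15.106 kPa.
q_ult = c·N_c·s_c + q·N_q
     = 129 × 5.14 × 1.3 + 15.106 × 1
     = 861.98 + 15.106 = 877.08 kPa.

q_ult ≈ 875 kPa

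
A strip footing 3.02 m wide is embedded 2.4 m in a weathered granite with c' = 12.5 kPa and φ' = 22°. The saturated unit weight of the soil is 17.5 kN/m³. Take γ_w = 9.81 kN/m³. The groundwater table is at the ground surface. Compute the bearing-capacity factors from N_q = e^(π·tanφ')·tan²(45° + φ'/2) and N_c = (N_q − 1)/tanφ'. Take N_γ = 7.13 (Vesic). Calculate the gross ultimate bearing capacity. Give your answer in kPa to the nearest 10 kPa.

tan22° = 0.404, so N_q = e^(π×0.404)·tan²(56°) = 3.558 × 2.198 = 7.82.
N_c = (7.82 − 1)/tan22° = 16.88.
Water table at ground surface, so effective unit weight γ' = 17.5 − 9.81 = 7.69 kN/m³ is used throughout; overburden q = 7.69 × 2.4 = 18.456 kPa; the same γ' applies in the ½γBN_γ term.
Cohesion term c·N_c = 12.5 × 16.883 = 211.04 kPa; surcharge term q·N_q = 18.456 × 7.8211 = 144.35 kPa; self-weight term 0.5·γ·B·N_γ = 0.5 × 7.69 × 3.02 × 7.13 = 82.793 kPa.
q_ult = 211.04 + 144.35 + 82.793 = 438.18 kPa.

q_ult ≈ 440 kPa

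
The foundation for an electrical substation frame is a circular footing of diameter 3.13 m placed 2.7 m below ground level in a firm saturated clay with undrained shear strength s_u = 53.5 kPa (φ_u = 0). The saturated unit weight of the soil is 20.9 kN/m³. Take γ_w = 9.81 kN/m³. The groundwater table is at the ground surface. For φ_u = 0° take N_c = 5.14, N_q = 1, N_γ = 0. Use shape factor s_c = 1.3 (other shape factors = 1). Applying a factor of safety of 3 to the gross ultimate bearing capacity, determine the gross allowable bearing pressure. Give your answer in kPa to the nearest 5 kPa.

q_all ≈ 130 kPa

Water table at ground surface, so effective unit weight γ' = 20.9 − 9.81 = 11.09 kN/m³ is used throughout; overburden q = 11.09 × 2.7 = 29.943 kPa.
Cohesion term c·N_c·s_c = 53.5 × 5.14 × 1.3 = 357.49 kPa; surcharge term q·N_q = 29.943 × 1 = 29.943 kPa.
q_ult = 357.49 + 29.943 = 387.43 kPa.
q_all = q_ult / FS = 387.43 / 3 = 129.14 kPa.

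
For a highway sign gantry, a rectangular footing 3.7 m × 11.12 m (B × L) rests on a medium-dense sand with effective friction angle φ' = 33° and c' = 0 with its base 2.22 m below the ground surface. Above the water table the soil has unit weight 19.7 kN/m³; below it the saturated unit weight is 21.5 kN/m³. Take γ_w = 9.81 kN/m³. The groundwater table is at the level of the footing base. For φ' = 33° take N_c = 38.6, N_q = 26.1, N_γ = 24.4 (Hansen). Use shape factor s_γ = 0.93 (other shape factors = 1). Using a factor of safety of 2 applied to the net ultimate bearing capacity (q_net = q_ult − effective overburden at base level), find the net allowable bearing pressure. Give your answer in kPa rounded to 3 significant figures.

q_all(net) ≈ 794 kPa

q = γ·D_f = 19.7 × 2.22 = 43.734 kPa.
For the ½γBN_γ term take γ' = 21.5 − 9.81 = 11.69 kN/m³ (soil below base is submerged).
q·N_q = 43.734 × 26.1 = 1141.5 kPa
0.5·γ·B·N_γ·s_γ = 0.5 × 11.69 × 3.7 × 24.4 × 0.93 = 490.75 kPa
q_ult = 1141.5 + 490.75 = 1632.2 kPa.
Net ultimate: q_net = 1632.2 − 43.734 = 1588.5 kPa.
q_all(net) = 1588.5 / 2 = 794.24 kPa.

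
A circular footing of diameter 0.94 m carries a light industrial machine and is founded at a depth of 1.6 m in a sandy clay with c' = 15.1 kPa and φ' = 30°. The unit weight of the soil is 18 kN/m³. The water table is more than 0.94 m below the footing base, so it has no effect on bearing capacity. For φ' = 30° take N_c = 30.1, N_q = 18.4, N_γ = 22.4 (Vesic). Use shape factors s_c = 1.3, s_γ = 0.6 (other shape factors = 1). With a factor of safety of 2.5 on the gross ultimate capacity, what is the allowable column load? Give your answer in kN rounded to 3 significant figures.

Overburden at base level: q = 18 × 1.6 = 28.8 kPa.
Cohesion term c·N_c·s_c = 15.1 × 30.1 × 1.3 = 590.86 kPa; surcharge term q·N_q = 28.8 × 18.4 = 529.92 kPa; self-weight term 0.5·γ·B·N_γ·s_γ = 0.5 × 18 × 0.94 × 22.4 × 0.6 = 113.7 kPa.
q_ult = 590.86 + 529.92 + 113.7 = 1234.5 kPa.
Gross allowable pressure q_all = 1234.5 / 2.5 = 493.79 kPa.
Footing area = 0.694 m², so allowable column load = 493.79 × 0.694 = 342.69 kN.

P_all ≈ 343 kN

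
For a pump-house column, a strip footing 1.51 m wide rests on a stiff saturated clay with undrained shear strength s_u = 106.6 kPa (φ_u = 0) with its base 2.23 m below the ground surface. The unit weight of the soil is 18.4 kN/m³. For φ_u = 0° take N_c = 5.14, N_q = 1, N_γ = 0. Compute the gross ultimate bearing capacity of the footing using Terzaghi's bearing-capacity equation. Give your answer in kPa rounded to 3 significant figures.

q_ult ≈ 589 kPa

Overburden at base level: q = 18.4 × 2.23 = 41.032 kPa.
Cohesion term c·N_c = 106.6 × 5.14 = 547.92 kPa; surcharge term q·N_q = 41.032 × 1 = 41.032 kPa.
q_ult = 547.92 + 41.032 = 588.96 kPa.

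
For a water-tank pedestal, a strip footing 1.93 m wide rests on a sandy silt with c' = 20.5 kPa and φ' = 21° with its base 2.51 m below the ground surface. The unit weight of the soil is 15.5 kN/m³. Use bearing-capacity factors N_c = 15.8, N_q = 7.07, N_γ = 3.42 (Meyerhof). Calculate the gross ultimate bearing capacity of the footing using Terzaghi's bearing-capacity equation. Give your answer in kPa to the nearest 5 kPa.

q_ult ≈ 650 kPa

Overburden at base level: q = 15.5 × 2.51 = 38.905 kPa.
Cohesion term c·N_c = 20.5 × 15.8 = 323.9 kPa; surcharge term q·N_q = 38.905 × 7.07 = 275.06 kPa; self-weight term 0.5·γ·B·N_γ = 0.5 × 15.5 × 1.93 × 3.42 = 51.155 kPa.
q_ult = 323.9 + 275.06 + 51.155 = 650.11 kPa.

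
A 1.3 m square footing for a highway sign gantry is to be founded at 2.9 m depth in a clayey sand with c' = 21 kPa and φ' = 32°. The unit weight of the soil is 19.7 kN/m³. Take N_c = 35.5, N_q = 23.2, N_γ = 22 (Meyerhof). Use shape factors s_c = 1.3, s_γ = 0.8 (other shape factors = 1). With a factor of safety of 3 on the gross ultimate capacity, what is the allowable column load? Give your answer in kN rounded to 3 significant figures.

P_all ≈ 1420 kN

Effective surcharge at the founding depth q = γ·D_f = 19.7 × 2.9 = 57.13 kPa.
q_ult = c·N_c·s_c + q·N_q + 0.5·γ·B·N_γ·s_γ
     = 21 × 35.5 × 1.3 + 57.13 × 23.2 + 0.5 × 19.7 × 1.3 × 22 × 0.8
     = 969.15 + 1325.4 + 225.37 = 2519.9 kPa.
Gross allowable pressure q_all = 2519.9 / 3 = 839.98 kPa.
Footing area = 1.69 m², so allowable column load = 839.98 × 1.69 = 1419.6 kN.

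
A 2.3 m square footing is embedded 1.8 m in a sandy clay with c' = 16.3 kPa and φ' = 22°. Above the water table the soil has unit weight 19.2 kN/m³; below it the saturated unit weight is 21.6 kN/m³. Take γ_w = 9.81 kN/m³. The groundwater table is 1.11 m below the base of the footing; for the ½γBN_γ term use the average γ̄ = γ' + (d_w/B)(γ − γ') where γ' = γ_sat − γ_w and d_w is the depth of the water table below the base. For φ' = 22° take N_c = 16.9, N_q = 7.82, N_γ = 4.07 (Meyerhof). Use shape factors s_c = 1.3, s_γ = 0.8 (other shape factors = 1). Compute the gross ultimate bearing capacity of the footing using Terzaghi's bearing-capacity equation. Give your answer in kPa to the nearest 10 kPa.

q_ult ≈ 690 kPa

q = γ·D_f = 19.2 × 1.8 = 34.56 kPa.
γ' = 11.79 kN/m³; averaging over the depth B below the base, γ̄ = γ' + (d_w/B)(γ − γ') = 15.366 kN/m³.
c·N_c·s_c = 16.3 × 16.9 × 1.3 = 358.11 kPa
q·N_q = 34.56 × 7.82 = 270.26 kPa
0.5·γ·B·N_γ·s_γ = 0.5 × 15.366 × 2.3 × 4.07 × 0.8 = 57.537 kPa
q_ult = 358.11 + 270.26 + 57.537 = 685.91 kPa.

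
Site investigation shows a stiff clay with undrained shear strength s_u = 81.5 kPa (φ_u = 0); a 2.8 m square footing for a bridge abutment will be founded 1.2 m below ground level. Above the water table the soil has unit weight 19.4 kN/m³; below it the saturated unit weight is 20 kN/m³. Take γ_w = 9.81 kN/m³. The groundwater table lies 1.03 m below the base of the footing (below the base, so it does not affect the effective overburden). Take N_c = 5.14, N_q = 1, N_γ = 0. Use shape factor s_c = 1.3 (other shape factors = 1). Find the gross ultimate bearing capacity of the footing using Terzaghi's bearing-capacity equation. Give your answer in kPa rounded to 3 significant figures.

Overburden at base level: q = 19.4 × 1.2 = 23.28 kPa.
Cohesion term c·N_c·s_c = 81.5 × 5.14 × 1.3 = 544.58 kPa; surcharge term q·N_q = 23.28 × 1 = 23.28 kPa.
q_ult = 544.58 + 23.28 = 567.86 kPa.

q_ult ≈ 568 kPa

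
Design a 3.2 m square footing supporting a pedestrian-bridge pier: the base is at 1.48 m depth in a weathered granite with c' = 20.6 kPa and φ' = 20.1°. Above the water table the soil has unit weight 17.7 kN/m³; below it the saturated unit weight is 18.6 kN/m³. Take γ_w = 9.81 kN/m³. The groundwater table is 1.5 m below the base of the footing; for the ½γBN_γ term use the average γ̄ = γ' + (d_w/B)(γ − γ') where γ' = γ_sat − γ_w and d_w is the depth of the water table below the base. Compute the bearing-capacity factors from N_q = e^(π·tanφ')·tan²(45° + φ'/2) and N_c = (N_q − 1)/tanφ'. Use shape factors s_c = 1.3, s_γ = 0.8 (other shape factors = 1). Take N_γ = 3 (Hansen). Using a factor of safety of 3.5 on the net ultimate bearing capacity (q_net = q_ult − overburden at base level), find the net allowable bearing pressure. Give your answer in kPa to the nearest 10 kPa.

N_q = e^(π·tan20.1°)·tan²(55.05°) = 6.46; N_c = (N_q − 1)/tanφ' = 14.93.
q = γ·D_f = 17.7 × 1.48 = 26.196 kPa.
γ' = 8.79 kN/m³; averaging over the depth B below the base, γ̄ = γ' + (d_w/B)(γ − γ') = 12.967 kN/m³.
c·N_c·s_c = 20.6 × 14.929 × 1.3 = 399.8 kPa
q·N_q = 26.196 × 6.4633 = 169.31 kPa
0.5·γ·B·N_γ·s_γ = 0.5 × 12.967 × 3.2 × 3 × 0.8 = 49.792 kPa
q_ult = 399.8 + 169.31 + 49.792 = 618.9 kPa.
q_net = 618.9 − 26.196 = 592.71 kPa.
q_all(net) = 592.71 / 3.5 = 169.34 kPa.

q_all(net) ≈ 170 kPa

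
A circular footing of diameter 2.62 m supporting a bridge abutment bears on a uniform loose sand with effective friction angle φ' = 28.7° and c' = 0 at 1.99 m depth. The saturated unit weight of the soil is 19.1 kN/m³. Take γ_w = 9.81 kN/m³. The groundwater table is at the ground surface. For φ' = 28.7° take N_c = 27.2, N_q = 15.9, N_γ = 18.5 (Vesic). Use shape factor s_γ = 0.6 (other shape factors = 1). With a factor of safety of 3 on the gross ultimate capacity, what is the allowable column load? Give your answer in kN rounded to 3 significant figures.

P_all ≈ 771 kN

Water table at ground surface, so effective unit weight γ' = 19.1 − 9.81 = 9.29 kN/m³ is used throughout; overburden q = 9.29 × 1.99 = 18.487 kPa; the same γ' applies in the ½γBN_γ term.
Surcharge term q·N_q = 18.487 × 15.9 = 293.94 kPa; self-weight term 0.5·γ·B·N_γ·s_γ = 0.5 × 9.29 × 2.62 × 18.5 × 0.6 = 135.09 kPa.
q_ult = 293.94 + 135.09 = 429.03 kPa.
Gross allowable pressure q_all = 429.03 / 3 = 143.01 kPa.
Footing area = 5.3913 m², so allowable column load = 143.01 × 5.3913 = 771.01 kN.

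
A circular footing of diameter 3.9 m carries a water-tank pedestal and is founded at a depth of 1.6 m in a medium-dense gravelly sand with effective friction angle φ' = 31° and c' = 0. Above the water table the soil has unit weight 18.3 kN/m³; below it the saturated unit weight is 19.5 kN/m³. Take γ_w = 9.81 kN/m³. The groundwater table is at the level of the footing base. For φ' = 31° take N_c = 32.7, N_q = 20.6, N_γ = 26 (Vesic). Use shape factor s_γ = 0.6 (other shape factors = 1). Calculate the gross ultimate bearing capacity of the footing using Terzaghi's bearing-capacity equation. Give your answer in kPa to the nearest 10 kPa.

q = γ·D_f = 18.3 × 1.6 = 29.28 kPa.
For the ½γBN_γ term take γ' = 19.5 − 9.81 = 9.69 kN/m³ (soil below base is submerged).
q·N_q = 29.28 × 20.6 = 603.17 kPa
0.5·γ·B·N_γ·s_γ = 0.5 × 9.69 × 3.9 × 26 × 0.6 = 294.77 kPa
q_ult = 603.17 + 294.77 = 897.94 kPa.

q_ult ≈ 900 kPa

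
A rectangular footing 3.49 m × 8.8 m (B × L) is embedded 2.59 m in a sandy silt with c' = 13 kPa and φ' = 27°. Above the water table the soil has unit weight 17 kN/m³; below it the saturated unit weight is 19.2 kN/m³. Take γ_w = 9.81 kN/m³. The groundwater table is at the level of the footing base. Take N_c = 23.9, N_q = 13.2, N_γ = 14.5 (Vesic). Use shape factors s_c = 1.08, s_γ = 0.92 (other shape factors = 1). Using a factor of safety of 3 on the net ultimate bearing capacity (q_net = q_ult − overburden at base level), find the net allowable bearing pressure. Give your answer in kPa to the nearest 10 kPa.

q = γ·D_f = 17 × 2.59 = 44.03 kPa.
For the ½γBN_γ term take γ' = 19.2 − 9.81 = 9.39 kN/m³ (soil below base is submerged).
c·N_c·s_c = 13 × 23.9 × 1.08 = 335.56 kPa
q·N_q = 44.03 × 13.2 = 581.2 kPa
0.5·γ·B·N_γ·s_γ = 0.5 × 9.39 × 3.49 × 14.5 × 0.92 = 218.58 kPa
q_ult = 335.56 + 581.2 + 218.58 = 1135.3 kPa.
q_net = 1135.3 − 44.03 = 1091.3 kPa.
q_all(net) = 1091.3 / 3 = 363.77 kPa.

q_all(net) ≈ 360 kPa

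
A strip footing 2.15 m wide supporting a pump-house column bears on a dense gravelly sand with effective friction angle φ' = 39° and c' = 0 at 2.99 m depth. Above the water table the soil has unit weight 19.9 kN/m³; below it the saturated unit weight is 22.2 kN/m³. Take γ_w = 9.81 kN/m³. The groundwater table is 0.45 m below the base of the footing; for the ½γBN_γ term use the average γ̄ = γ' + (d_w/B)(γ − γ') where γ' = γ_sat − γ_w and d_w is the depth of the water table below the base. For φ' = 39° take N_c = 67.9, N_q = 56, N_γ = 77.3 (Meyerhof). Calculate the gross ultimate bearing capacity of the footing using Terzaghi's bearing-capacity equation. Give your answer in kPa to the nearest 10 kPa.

q_ult ≈ 4490 kPa

Effective surcharge at the founding depth q = γ·D_f = 19.9 × 2.99 = 59.501 kPa.
With d_w = 0.45 m < B, γ̄ = 12.39 + (0.45/2.15) × (19.9 − 12.39) = 13.962 kN/m³.
q_ult = q·N_q + 0.5·γ·B·N_γ
     = 59.501 × 56 + 0.5 × 13.962 × 2.15 × 77.3
     = 3332.1 + 1160.2 = 4492.3 kPa.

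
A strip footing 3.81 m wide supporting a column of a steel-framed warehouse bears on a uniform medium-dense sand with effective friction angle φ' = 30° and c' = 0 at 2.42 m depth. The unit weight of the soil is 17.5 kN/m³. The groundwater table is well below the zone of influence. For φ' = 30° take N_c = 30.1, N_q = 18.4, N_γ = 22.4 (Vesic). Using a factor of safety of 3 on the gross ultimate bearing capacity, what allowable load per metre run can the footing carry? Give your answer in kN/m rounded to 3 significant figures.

≈ 1940 kN/m

q = γ·D_f = 17.5 × 2.42 = 42.35 kPa.
q·N_q = 42.35 × 18.4 = 779.24 kPa
0.5·γ·B·N_γ = 0.5 × 17.5 × 3.81 × 22.4 = 746.76 kPa
q_ult = 779.24 + 746.76 = 1526 kPa.
Gross allowable pressure q_all = 1526 / 3 = 508.67 kPa.
Allowable wall load = q_all × B = 508.67 × 3.81 = 1938 kN per metre run.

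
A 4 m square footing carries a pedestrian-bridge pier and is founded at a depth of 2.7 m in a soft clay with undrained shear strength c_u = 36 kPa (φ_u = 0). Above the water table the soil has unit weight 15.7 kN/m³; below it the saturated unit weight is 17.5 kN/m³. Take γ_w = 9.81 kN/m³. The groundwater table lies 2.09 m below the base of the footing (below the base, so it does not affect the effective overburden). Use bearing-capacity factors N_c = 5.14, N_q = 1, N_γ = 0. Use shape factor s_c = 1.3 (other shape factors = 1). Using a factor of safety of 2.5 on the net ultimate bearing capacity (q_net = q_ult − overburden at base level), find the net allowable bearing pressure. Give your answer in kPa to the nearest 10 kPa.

q_all(net) ≈ 100 kPa

Effective surcharge at the founding depth q = γ·D_f = 15.7 × 2.7 = 42.39 kPa.
q_ult = c·N_c·s_c + q·N_q
     = 36 × 5.14 × 1.3 + 42.39 × 1
     = 240.55 + 42.39 = 282.94 kPa.
q_net = 282.94 − 42.39 = 240.55 kPa.
q_all(net) = 240.55 / 2.5 = 96.221 kPa.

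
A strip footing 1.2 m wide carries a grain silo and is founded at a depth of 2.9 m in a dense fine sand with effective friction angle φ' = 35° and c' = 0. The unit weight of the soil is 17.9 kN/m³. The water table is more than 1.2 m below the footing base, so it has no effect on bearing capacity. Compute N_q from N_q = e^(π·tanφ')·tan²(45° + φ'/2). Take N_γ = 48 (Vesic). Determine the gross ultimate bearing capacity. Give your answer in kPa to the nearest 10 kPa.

q_ult ≈ 2240 kPa

tan35° = 0.7002, so N_q = e^(π×0.7002)·tan²(62.5°) = 9.023 × 3.69 = 33.3.
Overburden at base level: q = 17.9 × 2.9 = 51.91 kPa.
Surcharge term q·N_q = 51.91 × 33.296 = 1728.4 kPa; self-weight term 0.5·γ·B·N_γ = 0.5 × 17.9 × 1.2 × 48 = 515.52 kPa.
q_ult = 1728.4 + 515.52 = 2243.9 kPa.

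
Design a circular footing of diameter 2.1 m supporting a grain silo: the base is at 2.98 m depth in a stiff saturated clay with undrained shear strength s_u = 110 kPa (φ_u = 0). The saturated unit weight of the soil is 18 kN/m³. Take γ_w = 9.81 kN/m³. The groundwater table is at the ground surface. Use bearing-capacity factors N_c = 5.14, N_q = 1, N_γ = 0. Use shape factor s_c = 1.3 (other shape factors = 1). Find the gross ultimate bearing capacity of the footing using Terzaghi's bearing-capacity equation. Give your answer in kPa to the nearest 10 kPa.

Water table at ground surface, so effective unit weight γ' = 18 − 9.81 = 8.19 kN/m³ is used throughout; overburden q = 8.19 × 2.98 = 24.406 kPa.
Cohesion term c·N_c·s_c = 110 × 5.14 × 1.3 = 735.02 kPa; surcharge term q·N_q = 24.406 × 1 = 24.406 kPa.
q_ult = 735.02 + 24.406 = 759.43 kPa.

q_ult ≈ 760 kPa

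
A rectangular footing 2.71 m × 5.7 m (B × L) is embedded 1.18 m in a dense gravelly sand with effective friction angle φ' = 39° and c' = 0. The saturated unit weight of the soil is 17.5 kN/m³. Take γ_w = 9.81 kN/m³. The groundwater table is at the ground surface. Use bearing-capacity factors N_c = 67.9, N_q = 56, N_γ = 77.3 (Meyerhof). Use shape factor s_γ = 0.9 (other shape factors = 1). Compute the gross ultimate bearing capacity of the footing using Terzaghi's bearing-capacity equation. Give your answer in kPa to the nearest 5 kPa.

q_ult ≈ 1235 kPa

Water table at ground surface, so effective unit weight γ' = 17.5 − 9.81 = 7.69 kN/m³ is used throughout; overburden q = 7.69 × 1.18 = 9.0742 kPa; the same γ' applies in the ½γBN_γ term.
Surcharge term q·N_q = 9.0742 × 56 = 508.16 kPa; self-weight term 0.5·γ·B·N_γ·s_γ = 0.5 × 7.69 × 2.71 × 77.3 × 0.9 = 724.92 kPa.
q_ult = 508.16 + 724.92 = 1233.1 kPa.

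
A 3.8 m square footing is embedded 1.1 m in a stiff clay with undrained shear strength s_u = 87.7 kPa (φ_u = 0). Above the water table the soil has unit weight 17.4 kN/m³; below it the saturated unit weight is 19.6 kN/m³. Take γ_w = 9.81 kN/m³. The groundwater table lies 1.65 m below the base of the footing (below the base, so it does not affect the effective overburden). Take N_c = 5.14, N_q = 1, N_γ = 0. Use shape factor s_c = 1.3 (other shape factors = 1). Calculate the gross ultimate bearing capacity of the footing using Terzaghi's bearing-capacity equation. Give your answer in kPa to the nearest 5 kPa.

q = γ·D_f = 17.4 × 1.1 = 19.14 kPa.
c·N_c·s_c = 87.7 × 5.14 × 1.3 = 586.01 kPa
q·N_q = 19.14 × 1 = 19.14 kPa
q_ult = 586.01 + 19.14 = 605.15 kPa.

q_ult ≈ 605 kPa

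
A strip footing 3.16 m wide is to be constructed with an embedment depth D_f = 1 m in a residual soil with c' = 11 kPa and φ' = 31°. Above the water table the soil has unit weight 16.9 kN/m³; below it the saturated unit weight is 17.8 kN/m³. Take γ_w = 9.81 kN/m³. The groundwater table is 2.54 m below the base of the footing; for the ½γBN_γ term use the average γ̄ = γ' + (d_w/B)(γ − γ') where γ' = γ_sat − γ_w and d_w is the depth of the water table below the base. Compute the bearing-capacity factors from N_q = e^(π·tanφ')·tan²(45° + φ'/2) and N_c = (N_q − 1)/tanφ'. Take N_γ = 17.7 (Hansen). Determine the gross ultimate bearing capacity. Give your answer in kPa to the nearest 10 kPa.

tan31° = 0.6009, so N_q = e^(π×0.6009)·tan²(60.5°) = 6.604 × 3.124 = 20.63.
N_c = (20.63 − 1)/tan31° = 32.67.
Overburden at base level: q = 16.9 × 1 = 16.9 kPa.
The water table is 2.54 m below the base (< B = 3.16 m), so the ½γBN_γ term uses γ̄ = γ' + (d_w/B)(γ − γ') = 7.99 + (2.54/3.16)(16.9 − 7.99) = 15.152 kN/m³.
Cohesion term c·N_c = 11 × 32.671 = 359.38 kPa; surcharge term q·N_q = 16.9 × 20.631 = 348.66 kPa; self-weight term 0.5·γ·B·N_γ = 0.5 × 15.152 × 3.16 × 17.7 = 423.74 kPa.
q_ult = 359.38 + 348.66 + 423.74 = 1131.8 kPa.

q_ult ≈ 1130 kPa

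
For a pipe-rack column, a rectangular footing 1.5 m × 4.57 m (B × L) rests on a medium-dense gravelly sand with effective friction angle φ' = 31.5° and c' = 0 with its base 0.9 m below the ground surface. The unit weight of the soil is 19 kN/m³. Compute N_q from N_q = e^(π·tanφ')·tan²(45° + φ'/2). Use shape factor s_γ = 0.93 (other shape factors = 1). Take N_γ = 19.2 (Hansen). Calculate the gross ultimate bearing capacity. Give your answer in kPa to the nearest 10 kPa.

tan31.5° = 0.6128, so N_q = e^(π×0.6128)·tan²(60.75°) = 6.856 × 3.188 = 21.86.
Effective surcharge at the founding depth q = γ·D_f = 19 × 0.9 = 17.1 kPa.
q_ult = q·N_q + 0.5·γ·B·N_γ·s_γ
     = 17.1 × 21.861 + 0.5 × 19 × 1.5 × 19.2 × 0.93
     = 373.83 + 254.45 = 628.27 kPa.

q_ult ≈ 630 kPa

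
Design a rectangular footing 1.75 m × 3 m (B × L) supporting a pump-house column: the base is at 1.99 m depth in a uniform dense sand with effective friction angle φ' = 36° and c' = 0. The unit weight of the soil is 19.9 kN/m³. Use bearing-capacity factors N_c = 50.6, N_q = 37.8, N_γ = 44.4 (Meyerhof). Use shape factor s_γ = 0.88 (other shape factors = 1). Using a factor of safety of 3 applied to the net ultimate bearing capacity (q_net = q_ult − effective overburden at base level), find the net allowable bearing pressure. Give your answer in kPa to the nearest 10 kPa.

q = γ·D_f = 19.9 × 1.99 = 39.601 kPa.
q·N_q = 39.601 × 37.8 = 1496.9 kPa
0.5·γ·B·N_γ·s_γ = 0.5 × 19.9 × 1.75 × 44.4 × 0.88 = 680.34 kPa
q_ult = 1496.9 + 680.34 = 2177.3 kPa.
Net ultimate: q_net = 2177.3 − 39.601 = 2137.7 kPa.
q_all(net) = 2137.7 / 3 = 712.55 kPa.

q_all(net) ≈ 710 kPa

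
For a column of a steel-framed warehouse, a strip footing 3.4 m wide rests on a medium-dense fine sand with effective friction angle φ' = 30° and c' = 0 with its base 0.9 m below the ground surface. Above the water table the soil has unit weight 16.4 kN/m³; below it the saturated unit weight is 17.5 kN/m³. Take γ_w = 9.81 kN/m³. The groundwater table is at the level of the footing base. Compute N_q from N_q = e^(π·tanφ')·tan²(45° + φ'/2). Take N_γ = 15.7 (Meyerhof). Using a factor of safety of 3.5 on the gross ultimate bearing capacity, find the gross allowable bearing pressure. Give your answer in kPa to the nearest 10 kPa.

N_q = e^(π·tan30°)·tan²(60°) = 18.4.
q = γ·D_f = 16.4 × 0.9 = 14.76 kPa.
For the ½γBN_γ term take γ' = 17.5 − 9.81 = 7.69 kN/m³ (soil below base is submerged).
q·N_q = 14.76 × 18.401 = 271.6 kPa
0.5·γ·B·N_γ = 0.5 × 7.69 × 3.4 × 15.7 = 205.25 kPa
q_ult = 271.6 + 205.25 = 476.85 kPa.
q_all = 476.85 / 3.5 = 136.24 kPa.

q_all ≈ 140 kPa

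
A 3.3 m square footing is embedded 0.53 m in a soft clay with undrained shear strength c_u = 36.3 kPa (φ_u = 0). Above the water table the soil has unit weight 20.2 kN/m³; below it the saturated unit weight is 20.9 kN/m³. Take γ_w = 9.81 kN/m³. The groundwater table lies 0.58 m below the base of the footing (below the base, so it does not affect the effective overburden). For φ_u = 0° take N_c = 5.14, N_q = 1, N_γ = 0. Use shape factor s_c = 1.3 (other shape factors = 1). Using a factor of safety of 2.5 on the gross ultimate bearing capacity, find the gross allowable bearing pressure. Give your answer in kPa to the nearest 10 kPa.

Overburden at base level: q = 20.2 × 0.53 = 10.706 kPa.
Cohesion term c·N_c·s_c = 36.3 × 5.14 × 1.3 = 242.56 kPa; surcharge term q·N_q = 10.706 × 1 = 10.706 kPa.
q_ult = 242.56 + 10.706 = 253.26 kPa.
q_all = 253.26 / 2.5 = 101.31 kPa.

q_all ≈ 100 kPa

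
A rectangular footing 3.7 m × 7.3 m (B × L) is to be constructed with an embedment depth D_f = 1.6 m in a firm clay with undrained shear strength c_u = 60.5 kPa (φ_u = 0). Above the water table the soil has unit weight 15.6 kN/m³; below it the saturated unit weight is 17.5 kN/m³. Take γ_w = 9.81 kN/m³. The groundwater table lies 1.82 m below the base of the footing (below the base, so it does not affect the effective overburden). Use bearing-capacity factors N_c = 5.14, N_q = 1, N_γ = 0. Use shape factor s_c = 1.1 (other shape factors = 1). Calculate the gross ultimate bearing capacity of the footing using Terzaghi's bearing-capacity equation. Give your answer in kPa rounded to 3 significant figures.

q_ult ≈ 367 kPa

Effective surcharge at the founding depth q = γ·D_f = 15.6 × 1.6 = 24.96 kPa.
q_ult = c·N_c·s_c + q·N_q
     = 60.5 × 5.14 × 1.1 + 24.96 × 1
     = 342.07 + 24.96 = 367.03 kPa.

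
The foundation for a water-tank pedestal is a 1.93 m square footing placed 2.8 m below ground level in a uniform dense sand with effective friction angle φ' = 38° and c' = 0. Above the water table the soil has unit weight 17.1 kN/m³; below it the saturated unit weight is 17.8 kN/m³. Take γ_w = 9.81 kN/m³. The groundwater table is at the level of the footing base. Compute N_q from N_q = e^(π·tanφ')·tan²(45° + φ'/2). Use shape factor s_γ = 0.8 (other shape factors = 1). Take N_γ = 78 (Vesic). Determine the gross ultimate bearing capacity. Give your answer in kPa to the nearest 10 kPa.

tan38° = 0.7813, so N_q = e^(π×0.7813)·tan²(64°) = 11.64 × 4.204 = 48.93.
Overburden at base level: q = 17.1 × 2.8 = 47.88 kPa.
Below the base the soil is submerged, so the ½γBN_γ term uses γ' = 17.8 − 9.81 = 7.99 kN/m³.
Surcharge term q·N_q = 47.88 × 48.933 = 2342.9 kPa; self-weight term 0.5·γ·B·N_γ·s_γ = 0.5 × 7.99 × 1.93 × 78 × 0.8 = 481.13 kPa.
q_ult = 2342.9 + 481.13 = 2824 kPa.

q_ult ≈ 2820 kPa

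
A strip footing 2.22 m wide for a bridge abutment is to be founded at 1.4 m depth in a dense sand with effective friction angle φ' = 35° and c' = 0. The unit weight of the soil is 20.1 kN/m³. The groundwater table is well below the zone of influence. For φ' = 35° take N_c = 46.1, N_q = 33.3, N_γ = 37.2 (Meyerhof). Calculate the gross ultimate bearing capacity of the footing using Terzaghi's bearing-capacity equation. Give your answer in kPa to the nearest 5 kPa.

q_ult ≈ 1765 kPa

q = γ·D_f = 20.1 × 1.4 = 28.14 kPa.
q·N_q = 28.14 × 33.3 = 937.06 kPa
0.5·γ·B·N_γ = 0.5 × 20.1 × 2.22 × 37.2 = 829.97 kPa
q_ult = 937.06 + 829.97 = 1767 kPa.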